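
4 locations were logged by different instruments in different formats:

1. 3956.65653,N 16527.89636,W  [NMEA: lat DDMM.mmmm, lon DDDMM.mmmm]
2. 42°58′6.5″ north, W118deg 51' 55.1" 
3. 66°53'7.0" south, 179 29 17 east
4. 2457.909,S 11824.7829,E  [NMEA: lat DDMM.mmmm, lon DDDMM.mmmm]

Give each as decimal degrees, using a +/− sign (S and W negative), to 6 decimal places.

Point 1:
  φ: split at 2 digits → 39° and 56.65653′; 39 + 56.65653/60 = 39.9442755
  N → positive
  λ: split at 3 digits → 165° and 27.89636′; 165 + 27.89636/60 = 165.4649393
  hemisphere W, so the sign is −
Point 2:
  φ: 42 + 58/60 + 6.5/3600 = 42.9684722
  N ⇒ keep positive
  λ: 51′ + 55.1″ = 51.91833′; 118 + 51.91833/60 = 118.8653056
  W ⇒ negate
Point 3:
  φ: 66 + 53/60 + 7/3600 = 66.8852778
  hemisphere S, so the sign is −
  Longitude: 179° + 29/60 + 17/3600 = 179 + 0.483333 + 0.004722 = 179.4880556
  E ⇒ keep positive
Point 4:
  Lat: degrees = first 2 digits = 24, minutes = 57.909; 24 + 57.909/60 = 24.9651500
  S ⇒ negate
  λ: degrees = first 3 digits = 118, minutes = 24.7829; 118 + 24.7829/60 = 118.4130483
  E ⇒ keep positive

1. 39.944276, -165.464939
2. 42.968472, -118.865306
3. -66.885278, 179.488056
4. -24.965150, 118.413048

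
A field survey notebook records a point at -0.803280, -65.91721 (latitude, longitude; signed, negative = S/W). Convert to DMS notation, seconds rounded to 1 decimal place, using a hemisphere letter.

Latitude is negative → S; |value| = 0.803280
Latitude: 0.803280° → 48.19680′; 0.19680 × 60 = 11.808″
Longitude is negative → W; |value| = 65.917210
λ: 0.917210° → 55.03260′; 0.03260 × 60 = 1.956″

0°48′11.8″ S, 65°55′2.0″ W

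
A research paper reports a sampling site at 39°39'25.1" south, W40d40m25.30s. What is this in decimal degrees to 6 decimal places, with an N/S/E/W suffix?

φ: 39′ + 25.1″ = 39.41833′; 39 + 39.41833/60 = 39.6569722
Longitude: 40° + 40/60 + 25.3/3600 = 40 + 0.666667 + 0.007028 = 40.6736944

39.656972° S, 40.673694° W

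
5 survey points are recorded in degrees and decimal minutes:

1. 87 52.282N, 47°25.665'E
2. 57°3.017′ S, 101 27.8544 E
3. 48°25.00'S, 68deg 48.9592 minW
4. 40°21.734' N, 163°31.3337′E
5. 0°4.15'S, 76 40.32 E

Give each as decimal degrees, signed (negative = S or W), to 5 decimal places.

1. 87.87137, 47.42775
2. -57.05028, 101.46424
3. -48.41667, -68.81599
4. 40.36223, 163.52223
5. -0.06917, 76.67200

Point 1:
  Lat: 52.282′ = 0.871367°; total 87.871367
  N → positive
  λ: 25.665′ = 0.427750°; total 47.427750
  E → positive
Point 2:
  φ: 57 + 3.017/60 = 57.050283
  hemisphere S, so the sign is −
  Longitude: 27.8544′ = 0.464240°; total 101.464240
  E ⇒ keep positive
Point 3:
  Latitude: 25′ = 0.416667°; total 48.416667
  S ⇒ negate
  Lon: 68 + 48.9592/60 = 68.815987
  W ⇒ negate
Point 4:
  φ: 21.734′ = 0.362233°; total 40.362233
  N → positive
  Lon: 163 + 31.3337/60 = 163.522228
  E → positive
Point 5:
  φ: 4.15′ = 0.069167°; total 0.069167
  S ⇒ negate
  λ: 40.32′ = 0.672000°; total 76.672000
  E ⇒ keep positive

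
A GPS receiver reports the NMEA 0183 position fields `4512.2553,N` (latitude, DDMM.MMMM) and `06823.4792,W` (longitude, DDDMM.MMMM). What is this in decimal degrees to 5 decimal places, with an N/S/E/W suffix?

φ: split at 2 digits → 45° and 12.2553′; 45 + 12.2553/60 = 45.204255
Longitude: split at 3 digits → 068° and 23.4792′; 68 + 23.4792/60 = 68.391320

45.20426° N, 68.39132° W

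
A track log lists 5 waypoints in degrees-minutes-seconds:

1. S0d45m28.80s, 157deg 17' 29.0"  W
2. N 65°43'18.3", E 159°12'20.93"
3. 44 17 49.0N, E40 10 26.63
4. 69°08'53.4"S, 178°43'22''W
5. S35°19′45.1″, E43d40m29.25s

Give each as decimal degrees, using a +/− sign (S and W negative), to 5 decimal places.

1. -0.75800, -157.29139
2. 65.72175, 159.20581
3. 44.29694, 40.17406
4. -69.14817, -178.72278
5. -35.32919, 43.67479

Point 1:
  φ: 0° + 45/60 + 28.8/3600 = 0 + 0.750000 + 0.008000 = 0.758000
  hemisphere S, so the sign is −
  Longitude: 17′ + 29″ = 17.48333′; 157 + 17.48333/60 = 157.291389
  hemisphere W, so the sign is −
Point 2:
  φ: 65° + 43/60 + 18.3/3600 = 65 + 0.716667 + 0.005083 = 65.721750
  N → positive
  λ: 159 + 12/60 + 20.93/3600 = 159.205814
  E → positive
Point 3:
  Latitude: 17′ + 49″ = 17.81667′; 44 + 17.81667/60 = 44.296944
  N ⇒ keep positive
  λ: 40 + 10/60 + 26.63/3600 = 40.174064
  E ⇒ keep positive
Point 4:
  Lat: 8′ + 53.4″ = 8.89000′; 69 + 8.89000/60 = 69.148167
  S ⇒ negate
  Lon: 178 + 43/60 + 22/3600 = 178.722778
  hemisphere W, so the sign is −
Point 5:
  Latitude: 35 + 19/60 + 45.1/3600 = 35.329194
  hemisphere S, so the sign is −
  Lon: 40′ + 29.25″ = 40.48750′; 43 + 40.48750/60 = 43.674792
  E → positive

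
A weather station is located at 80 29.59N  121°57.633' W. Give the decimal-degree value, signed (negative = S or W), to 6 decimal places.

80.493167, -121.960550

Latitude: 80 + 29.59/60 = 80.4931667
N → positive
λ: 121 + 57.633/60 = 121.9605500
W ⇒ negate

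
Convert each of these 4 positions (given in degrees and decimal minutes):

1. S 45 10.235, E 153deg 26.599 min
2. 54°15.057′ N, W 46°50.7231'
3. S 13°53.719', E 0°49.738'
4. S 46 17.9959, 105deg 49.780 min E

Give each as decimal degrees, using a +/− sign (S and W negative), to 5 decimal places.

1. -45.17058, 153.44332
2. 54.25095, -46.84539
3. -13.89532, 0.82897
4. -46.29993, 105.82967

Point 1:
  Latitude: 45 + 10.235/60 = 45.170583
  S → negative
  λ: 153 + 26.599/60 = 153.443317
  E ⇒ keep positive
Point 2:
  Lat: 15.057′ = 0.250950°; total 54.250950
  N ⇒ keep positive
  Lon: 50.7231′ = 0.845385°; total 46.845385
  W → negative
Point 3:
  Latitude: 13 + 53.719/60 = 13.895317
  hemisphere S, so the sign is −
  Longitude: 49.738′ = 0.828967°; total 0.828967
  E → positive
Point 4:
  Latitude: 46 + 17.9959/60 = 46.299932
  hemisphere S, so the sign is −
  Lon: 105 + 49.78/60 = 105.829667
  E ⇒ keep positive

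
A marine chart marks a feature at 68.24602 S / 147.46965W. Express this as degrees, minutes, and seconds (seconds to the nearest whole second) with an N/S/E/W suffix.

68°14′46″ S, 147°28′11″ W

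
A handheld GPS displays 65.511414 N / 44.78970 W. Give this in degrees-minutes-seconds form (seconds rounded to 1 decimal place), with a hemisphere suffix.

Lat: 0.511414° → 30.68484′; 0.68484 × 60 = 41.090″
Longitude: 0.789700 × 60 = 47.38200′ → 47′, remainder × 60 = 22.920″

65°30′41.1″ N, 44°47′22.9″ W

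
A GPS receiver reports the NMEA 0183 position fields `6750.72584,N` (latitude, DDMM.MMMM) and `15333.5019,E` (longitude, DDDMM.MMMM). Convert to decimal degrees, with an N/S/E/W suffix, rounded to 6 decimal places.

67.845431° N, 153.558365° E

φ: split at 2 digits → 67° and 50.72584′; 67 + 50.72584/60 = 67.8454307
λ: degrees = first 3 digits = 153, minutes = 33.5019; 153 + 33.5019/60 = 153.5583650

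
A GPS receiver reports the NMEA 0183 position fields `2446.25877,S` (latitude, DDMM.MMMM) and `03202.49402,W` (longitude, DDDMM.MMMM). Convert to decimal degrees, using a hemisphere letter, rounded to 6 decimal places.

Lat: split at 2 digits → 24° and 46.25877′; 24 + 46.25877/60 = 24.7709795
λ: split at 3 digits → 032° and 2.49402′; 32 + 2.49402/60 = 32.0415670

24.770980° S, 32.041567° W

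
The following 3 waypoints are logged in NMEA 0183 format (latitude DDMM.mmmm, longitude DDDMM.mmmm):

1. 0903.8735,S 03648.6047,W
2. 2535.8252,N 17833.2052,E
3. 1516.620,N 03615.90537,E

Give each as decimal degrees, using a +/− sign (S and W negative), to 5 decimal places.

Point 1:
  φ: degrees = first 2 digits = 9, minutes = 3.8735; 9 + 3.8735/60 = 9.064558
  S → negative
  Lon: degrees = first 3 digits = 36, minutes = 48.6047; 36 + 48.6047/60 = 36.810078
  W ⇒ negate
Point 2:
  Lat: split at 2 digits → 25° and 35.8252′; 25 + 35.8252/60 = 25.597087
  N ⇒ keep positive
  Longitude: split at 3 digits → 178° and 33.2052′; 178 + 33.2052/60 = 178.553420
  E → positive
Point 3:
  Lat: degrees = first 2 digits = 15, minutes = 16.62; 15 + 16.62/60 = 15.277000
  N → positive
  Longitude: degrees = first 3 digits = 36, minutes = 15.90537; 36 + 15.90537/60 = 36.265090
  E → positive

1. -9.06456, -36.81008
2. 25.59709, 178.55342
3. 15.27700, 36.26509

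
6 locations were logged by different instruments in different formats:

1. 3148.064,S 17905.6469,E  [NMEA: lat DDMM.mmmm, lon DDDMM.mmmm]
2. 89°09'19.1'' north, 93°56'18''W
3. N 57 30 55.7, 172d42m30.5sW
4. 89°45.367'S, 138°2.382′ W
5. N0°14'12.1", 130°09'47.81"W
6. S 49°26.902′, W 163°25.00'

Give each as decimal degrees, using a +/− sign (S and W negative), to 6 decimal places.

Point 1:
  Latitude: split at 2 digits → 31° and 48.064′; 31 + 48.064/60 = 31.8010667
  S ⇒ negate
  Longitude: split at 3 digits → 179° and 5.6469′; 179 + 5.6469/60 = 179.0941150
  E ⇒ keep positive
Point 2:
  Latitude: 89 + 9/60 + 19.1/3600 = 89.1553056
  N → positive
  Lon: 93° + 56/60 + 18/3600 = 93 + 0.933333 + 0.005000 = 93.9383333
  W → negative
Point 3:
  φ: 30′ + 55.7″ = 30.92833′; 57 + 30.92833/60 = 57.5154722
  N → positive
  λ: 172 + 42/60 + 30.5/3600 = 172.7084722
  hemisphere W, so the sign is −
Point 4:
  Latitude: 45.367′ = 0.756117°; total 89.7561167
  S → negative
  Longitude: 2.382′ = 0.039700°; total 138.0397000
  hemisphere W, so the sign is −
Point 5:
  Latitude: 0 + 14/60 + 12.1/3600 = 0.2366944
  N → positive
  Lon: 9′ + 47.81″ = 9.79683′; 130 + 9.79683/60 = 130.1632806
  W ⇒ negate
Point 6:
  Lat: 26.902′ = 0.448367°; total 49.4483667
  hemisphere S, so the sign is −
  Lon: 25′ = 0.416667°; total 163.4166667
  W → negative

1. -31.801067, 179.094115
2. 89.155306, -93.938333
3. 57.515472, -172.708472
4. -89.756117, -138.039700
5. 0.236694, -130.163281
6. -49.448367, -163.416667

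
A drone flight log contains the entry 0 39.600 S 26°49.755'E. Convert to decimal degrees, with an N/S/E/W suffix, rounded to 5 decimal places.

0.66000° S, 26.82925° E

Latitude: 39.6′ = 0.660000°; total 0.660000
Lon: 26 + 49.755/60 = 26.829250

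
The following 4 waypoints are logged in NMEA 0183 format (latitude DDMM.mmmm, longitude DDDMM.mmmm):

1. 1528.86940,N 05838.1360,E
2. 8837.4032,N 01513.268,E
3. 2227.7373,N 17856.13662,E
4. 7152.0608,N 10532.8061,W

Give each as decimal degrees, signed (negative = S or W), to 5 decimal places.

Point 1:
  Lat: split at 2 digits → 15° and 28.8694′; 15 + 28.8694/60 = 15.481157
  N → positive
  Longitude: degrees = first 3 digits = 58, minutes = 38.136; 58 + 38.136/60 = 58.635600
  E → positive
Point 2:
  Latitude: degrees = first 2 digits = 88, minutes = 37.4032; 88 + 37.4032/60 = 88.623387
  N → positive
  Lon: split at 3 digits → 015° and 13.268′; 15 + 13.268/60 = 15.221133
  E → positive
Point 3:
  φ: degrees = first 2 digits = 22, minutes = 27.7373; 22 + 27.7373/60 = 22.462288
  N ⇒ keep positive
  Lon: split at 3 digits → 178° and 56.13662′; 178 + 56.13662/60 = 178.935610
  E ⇒ keep positive
Point 4:
  Lat: split at 2 digits → 71° and 52.0608′; 71 + 52.0608/60 = 71.867680
  N ⇒ keep positive
  Longitude: split at 3 digits → 105° and 32.8061′; 105 + 32.8061/60 = 105.546768
  W ⇒ negate

1. 15.48116, 58.63560
2. 88.62339, 15.22113
3. 22.46229, 178.93561
4. 71.86768, -105.54677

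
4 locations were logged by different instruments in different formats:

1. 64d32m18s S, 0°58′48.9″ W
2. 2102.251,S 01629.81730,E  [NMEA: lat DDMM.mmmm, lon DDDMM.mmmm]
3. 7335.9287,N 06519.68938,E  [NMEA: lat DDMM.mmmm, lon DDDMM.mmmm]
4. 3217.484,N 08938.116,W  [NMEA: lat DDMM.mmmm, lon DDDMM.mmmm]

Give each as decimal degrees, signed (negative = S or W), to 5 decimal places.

1. -64.53833, -0.98025
2. -21.03752, 16.49696
3. 73.59881, 65.32816
4. 32.29140, -89.63527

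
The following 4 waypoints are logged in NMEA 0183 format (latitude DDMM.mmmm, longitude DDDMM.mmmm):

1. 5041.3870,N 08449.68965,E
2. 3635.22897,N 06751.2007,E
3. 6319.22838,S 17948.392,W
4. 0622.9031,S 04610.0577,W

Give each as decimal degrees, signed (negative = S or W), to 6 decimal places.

Point 1:
  φ: degrees = first 2 digits = 50, minutes = 41.387; 50 + 41.387/60 = 50.6897833
  N → positive
  Lon: degrees = first 3 digits = 84, minutes = 49.68965; 84 + 49.68965/60 = 84.8281608
  E → positive
Point 2:
  Latitude: split at 2 digits → 36° and 35.22897′; 36 + 35.22897/60 = 36.5871495
  N ⇒ keep positive
  λ: degrees = first 3 digits = 67, minutes = 51.2007; 67 + 51.2007/60 = 67.8533450
  E → positive
Point 3:
  φ: degrees = first 2 digits = 63, minutes = 19.22838; 63 + 19.22838/60 = 63.3204730
  S ⇒ negate
  λ: split at 3 digits → 179° and 48.392′; 179 + 48.392/60 = 179.8065333
  hemisphere W, so the sign is −
Point 4:
  φ: degrees = first 2 digits = 6, minutes = 22.9031; 6 + 22.9031/60 = 6.3817183
  S ⇒ negate
  Lon: degrees = first 3 digits = 46, minutes = 10.0577; 46 + 10.0577/60 = 46.1676283
  W ⇒ negate

1. 50.689783, 84.828161
2. 36.587150, 67.853345
3. -63.320473, -179.806533
4. -6.381718, -46.167628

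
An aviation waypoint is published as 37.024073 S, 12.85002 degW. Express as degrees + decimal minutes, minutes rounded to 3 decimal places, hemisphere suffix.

φ: 37° + 0.024073 × 60 = 37° 1.44438′
λ: fractional part 0.850020 → 51.00120 minutes

37° 1.444′ S, 12° 51.001′ W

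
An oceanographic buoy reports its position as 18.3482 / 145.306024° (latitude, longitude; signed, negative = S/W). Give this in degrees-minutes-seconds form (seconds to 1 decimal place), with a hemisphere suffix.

18°20′53.5″ N, 145°18′21.7″ E

Latitude: whole degrees 18; 20.89200′ → 20′ and 53.520″
Longitude: 0.306024 × 60 = 18.36144′ → 18′, remainder × 60 = 21.686″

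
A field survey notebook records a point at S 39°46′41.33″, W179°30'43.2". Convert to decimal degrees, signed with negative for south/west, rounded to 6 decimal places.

φ: 39° + 46/60 + 41.33/3600 = 39 + 0.766667 + 0.011481 = 39.7781472
S ⇒ negate
λ: 179 + 30/60 + 43.2/3600 = 179.5120000
W ⇒ negate

-39.778147, -179.512000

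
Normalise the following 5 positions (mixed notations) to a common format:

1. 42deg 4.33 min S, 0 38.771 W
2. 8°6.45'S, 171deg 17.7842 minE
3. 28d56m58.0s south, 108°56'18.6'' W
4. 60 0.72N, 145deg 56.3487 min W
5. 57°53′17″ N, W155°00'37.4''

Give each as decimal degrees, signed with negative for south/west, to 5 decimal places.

Point 1:
  Lat: 42 + 4.33/60 = 42.072167
  S ⇒ negate
  Longitude: 38.771′ = 0.646183°; total 0.646183
  W ⇒ negate
Point 2:
  Latitude: 6.45′ = 0.107500°; total 8.107500
  hemisphere S, so the sign is −
  Longitude: 17.7842′ = 0.296403°; total 171.296403
  E ⇒ keep positive
Point 3:
  Lat: 56′ + 58″ = 56.96667′; 28 + 56.96667/60 = 28.949444
  S ⇒ negate
  Lon: 56′ + 18.6″ = 56.31000′; 108 + 56.31000/60 = 108.938500
  W → negative
Point 4:
  Latitude: 60 + 0.72/60 = 60.012000
  N ⇒ keep positive
  Lon: 145 + 56.3487/60 = 145.939145
  W → negative
Point 5:
  Latitude: 53′ + 17″ = 53.28333′; 57 + 53.28333/60 = 57.888056
  N → positive
  Lon: 155° + 0/60 + 37.4/3600 = 155 + 0.000000 + 0.010389 = 155.010389
  W ⇒ negate

1. -42.07217, -0.64618
2. -8.10750, 171.29640
3. -28.94944, -108.93850
4. 60.01200, -145.93915
5. 57.88806, -155.01039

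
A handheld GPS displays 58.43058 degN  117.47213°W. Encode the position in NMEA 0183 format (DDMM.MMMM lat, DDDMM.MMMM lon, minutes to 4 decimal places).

5825.8348,N / 11728.3278,W

Latitude: 58° + 0.430580 × 60 = 58° 25.834800′
Longitude: minutes = (117.472130 − 117) × 60 = 28.327800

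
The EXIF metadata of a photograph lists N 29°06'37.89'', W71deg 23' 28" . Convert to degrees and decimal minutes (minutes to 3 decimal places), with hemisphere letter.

φ: seconds/60 = 0.63150; minutes = 6 + 0.63150 = 6.63150
λ: seconds/60 = 0.46667; minutes = 23 + 0.46667 = 23.46667

29° 6.632′ N, 71° 23.467′ W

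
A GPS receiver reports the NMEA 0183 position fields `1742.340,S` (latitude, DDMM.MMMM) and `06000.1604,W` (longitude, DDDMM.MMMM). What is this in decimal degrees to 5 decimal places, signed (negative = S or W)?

φ: degrees = first 2 digits = 17, minutes = 42.34; 17 + 42.34/60 = 17.705667
S → negative
Longitude: split at 3 digits → 060° and 0.1604′; 60 + 0.1604/60 = 60.002673
W → negative

-17.70567, -60.00267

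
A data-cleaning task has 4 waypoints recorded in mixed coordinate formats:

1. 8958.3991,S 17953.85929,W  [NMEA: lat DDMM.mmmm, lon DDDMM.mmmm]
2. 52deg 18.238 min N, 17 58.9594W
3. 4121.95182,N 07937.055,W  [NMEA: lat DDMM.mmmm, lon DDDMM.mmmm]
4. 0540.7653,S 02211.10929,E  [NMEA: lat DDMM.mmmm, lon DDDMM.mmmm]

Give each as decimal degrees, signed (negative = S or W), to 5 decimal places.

Point 1:
  Lat: split at 2 digits → 89° and 58.3991′; 89 + 58.3991/60 = 89.973318
  hemisphere S, so the sign is −
  Longitude: split at 3 digits → 179° and 53.85929′; 179 + 53.85929/60 = 179.897655
  W → negative
Point 2:
  φ: 18.238′ = 0.303967°; total 52.303967
  N → positive
  λ: 58.9594′ = 0.982657°; total 17.982657
  W → negative
Point 3:
  Lat: degrees = first 2 digits = 41, minutes = 21.95182; 41 + 21.95182/60 = 41.365864
  N → positive
  λ: degrees = first 3 digits = 79, minutes = 37.055; 79 + 37.055/60 = 79.617583
  hemisphere W, so the sign is −
Point 4:
  Lat: split at 2 digits → 05° and 40.7653′; 5 + 40.7653/60 = 5.679422
  S → negative
  λ: split at 3 digits → 022° and 11.10929′; 22 + 11.10929/60 = 22.185155
  E ⇒ keep positive

1. -89.97332, -179.89765
2. 52.30397, -17.98266
3. 41.36586, -79.61758
4. -5.67942, 22.18515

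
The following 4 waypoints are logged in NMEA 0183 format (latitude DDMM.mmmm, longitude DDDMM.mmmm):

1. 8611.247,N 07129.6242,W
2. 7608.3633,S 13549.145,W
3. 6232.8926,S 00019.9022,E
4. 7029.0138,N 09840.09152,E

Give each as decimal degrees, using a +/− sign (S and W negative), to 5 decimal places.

1. 86.18745, -71.49374
2. -76.13939, -135.81908
3. -62.54821, 0.33170
4. 70.48356, 98.66819

Point 1:
  Lat: split at 2 digits → 86° and 11.247′; 86 + 11.247/60 = 86.187450
  N ⇒ keep positive
  Longitude: degrees = first 3 digits = 71, minutes = 29.6242; 71 + 29.6242/60 = 71.493737
  W ⇒ negate
Point 2:
  Lat: degrees = first 2 digits = 76, minutes = 8.3633; 76 + 8.3633/60 = 76.139388
  hemisphere S, so the sign is −
  Lon: split at 3 digits → 135° and 49.145′; 135 + 49.145/60 = 135.819083
  hemisphere W, so the sign is −
Point 3:
  φ: degrees = first 2 digits = 62, minutes = 32.8926; 62 + 32.8926/60 = 62.548210
  S → negative
  Longitude: split at 3 digits → 000° and 19.9022′; 0 + 19.9022/60 = 0.331703
  E ⇒ keep positive
Point 4:
  Lat: split at 2 digits → 70° and 29.0138′; 70 + 29.0138/60 = 70.483563
  N ⇒ keep positive
  Lon: degrees = first 3 digits = 98, minutes = 40.09152; 98 + 40.09152/60 = 98.668192
  E ⇒ keep positive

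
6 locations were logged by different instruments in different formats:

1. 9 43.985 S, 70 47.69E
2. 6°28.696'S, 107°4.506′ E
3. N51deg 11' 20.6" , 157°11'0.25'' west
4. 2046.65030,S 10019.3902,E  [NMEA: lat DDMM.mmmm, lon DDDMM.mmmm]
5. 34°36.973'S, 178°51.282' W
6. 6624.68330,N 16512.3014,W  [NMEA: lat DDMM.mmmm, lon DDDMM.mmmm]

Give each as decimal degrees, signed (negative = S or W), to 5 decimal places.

1. -9.73308, 70.79483
2. -6.47827, 107.07510
3. 51.18906, -157.18340
4. -20.77751, 100.32317
5. -34.61622, -178.85470
6. 66.41139, -165.20502

Point 1:
  φ: 43.985′ = 0.733083°; total 9.733083
  S ⇒ negate
  Lon: 70 + 47.69/60 = 70.794833
  E ⇒ keep positive
Point 2:
  Lat: 6 + 28.696/60 = 6.478267
  hemisphere S, so the sign is −
  Longitude: 107 + 4.506/60 = 107.075100
  E ⇒ keep positive
Point 3:
  φ: 51 + 11/60 + 20.6/3600 = 51.189056
  N → positive
  λ: 157° + 11/60 + 0.25/3600 = 157 + 0.183333 + 0.000069 = 157.183403
  hemisphere W, so the sign is −
Point 4:
  Lat: split at 2 digits → 20° and 46.6503′; 20 + 46.6503/60 = 20.777505
  S ⇒ negate
  Lon: degrees = first 3 digits = 100, minutes = 19.3902; 100 + 19.3902/60 = 100.323170
  E ⇒ keep positive
Point 5:
  φ: 36.973′ = 0.616217°; total 34.616217
  hemisphere S, so the sign is −
  λ: 178 + 51.282/60 = 178.854700
  W ⇒ negate
Point 6:
  Lat: degrees = first 2 digits = 66, minutes = 24.6833; 66 + 24.6833/60 = 66.411388
  N ⇒ keep positive
  Longitude: degrees = first 3 digits = 165, minutes = 12.3014; 165 + 12.3014/60 = 165.205023
  W ⇒ negate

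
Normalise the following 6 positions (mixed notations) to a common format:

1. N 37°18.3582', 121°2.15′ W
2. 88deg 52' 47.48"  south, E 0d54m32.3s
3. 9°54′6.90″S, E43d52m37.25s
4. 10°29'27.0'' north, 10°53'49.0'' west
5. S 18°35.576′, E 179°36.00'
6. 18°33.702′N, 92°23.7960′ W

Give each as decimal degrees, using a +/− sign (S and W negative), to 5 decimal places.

Point 1:
  φ: 18.3582′ = 0.305970°; total 37.305970
  N ⇒ keep positive
  Lon: 121 + 2.15/60 = 121.035833
  W ⇒ negate
Point 2:
  Latitude: 88 + 52/60 + 47.48/3600 = 88.879856
  S → negative
  λ: 0 + 54/60 + 32.3/3600 = 0.908972
  E → positive
Point 3:
  Latitude: 54′ + 6.9″ = 54.11500′; 9 + 54.11500/60 = 9.901917
  S ⇒ negate
  Lon: 43° + 52/60 + 37.25/3600 = 43 + 0.866667 + 0.010347 = 43.877014
  E ⇒ keep positive
Point 4:
  φ: 10° + 29/60 + 27/3600 = 10 + 0.483333 + 0.007500 = 10.490833
  N → positive
  λ: 53′ + 49″ = 53.81667′; 10 + 53.81667/60 = 10.896944
  hemisphere W, so the sign is −
Point 5:
  Lat: 35.576′ = 0.592933°; total 18.592933
  hemisphere S, so the sign is −
  Longitude: 179 + 36/60 = 179.600000
  E ⇒ keep positive
Point 6:
  Lat: 33.702′ = 0.561700°; total 18.561700
  N ⇒ keep positive
  Lon: 92 + 23.796/60 = 92.396600
  hemisphere W, so the sign is −

1. 37.30597, -121.03583
2. -88.87986, 0.90897
3. -9.90192, 43.87701
4. 10.49083, -10.89694
5. -18.59293, 179.60000
6. 18.56170, -92.39660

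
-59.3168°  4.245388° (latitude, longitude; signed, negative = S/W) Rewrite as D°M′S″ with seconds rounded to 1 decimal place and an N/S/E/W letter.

59°19′0.5″ S, 4°14′43.4″ E

Latitude is negative → S; |value| = 59.316800
φ: whole degrees 59; 19.00800′ → 19′ and 0.480″
λ: 0.245388° → 14.72328′; 0.72328 × 60 = 43.397″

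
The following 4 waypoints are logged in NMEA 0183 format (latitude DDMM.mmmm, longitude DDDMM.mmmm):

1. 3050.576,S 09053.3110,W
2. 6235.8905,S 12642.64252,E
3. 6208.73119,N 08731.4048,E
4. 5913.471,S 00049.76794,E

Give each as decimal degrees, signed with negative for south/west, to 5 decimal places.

1. -30.84293, -90.88852
2. -62.59818, 126.71071
3. 62.14552, 87.52341
4. -59.22452, 0.82947

Point 1:
  Lat: split at 2 digits → 30° and 50.576′; 30 + 50.576/60 = 30.842933
  S → negative
  λ: degrees = first 3 digits = 90, minutes = 53.311; 90 + 53.311/60 = 90.888517
  hemisphere W, so the sign is −
Point 2:
  φ: degrees = first 2 digits = 62, minutes = 35.8905; 62 + 35.8905/60 = 62.598175
  S → negative
  Lon: degrees = first 3 digits = 126, minutes = 42.64252; 126 + 42.64252/60 = 126.710709
  E ⇒ keep positive
Point 3:
  Latitude: split at 2 digits → 62° and 8.73119′; 62 + 8.73119/60 = 62.145520
  N → positive
  λ: split at 3 digits → 087° and 31.4048′; 87 + 31.4048/60 = 87.523413
  E ⇒ keep positive
Point 4:
  Lat: degrees = first 2 digits = 59, minutes = 13.471; 59 + 13.471/60 = 59.224517
  S ⇒ negate
  Lon: split at 3 digits → 000° and 49.76794′; 0 + 49.76794/60 = 0.829466
  E → positive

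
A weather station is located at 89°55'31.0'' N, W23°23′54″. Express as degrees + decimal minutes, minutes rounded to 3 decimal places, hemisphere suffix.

89° 55.517′ N, 23° 23.900′ W

φ: seconds/60 = 0.51667; minutes = 55 + 0.51667 = 55.51667
λ: 23 + 54/60 = 23.90000′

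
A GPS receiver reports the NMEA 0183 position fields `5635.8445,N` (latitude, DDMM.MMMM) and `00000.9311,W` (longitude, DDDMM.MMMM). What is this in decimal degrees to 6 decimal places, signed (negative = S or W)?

56.597408, -0.015518

φ: degrees = first 2 digits = 56, minutes = 35.8445; 56 + 35.8445/60 = 56.5974083
N → positive
Lon: degrees = first 3 digits = 0, minutes = 0.9311; 0 + 0.9311/60 = 0.0155183
hemisphere W, so the sign is −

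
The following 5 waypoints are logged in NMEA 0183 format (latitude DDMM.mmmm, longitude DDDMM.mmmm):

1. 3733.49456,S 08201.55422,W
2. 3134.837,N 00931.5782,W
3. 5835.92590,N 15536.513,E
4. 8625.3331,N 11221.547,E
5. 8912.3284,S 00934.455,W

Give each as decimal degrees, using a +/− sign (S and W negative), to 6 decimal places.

Point 1:
  Latitude: degrees = first 2 digits = 37, minutes = 33.49456; 37 + 33.49456/60 = 37.5582427
  S → negative
  Lon: split at 3 digits → 082° and 1.55422′; 82 + 1.55422/60 = 82.0259037
  W ⇒ negate
Point 2:
  φ: split at 2 digits → 31° and 34.837′; 31 + 34.837/60 = 31.5806167
  N ⇒ keep positive
  Lon: degrees = first 3 digits = 9, minutes = 31.5782; 9 + 31.5782/60 = 9.5263033
  W → negative
Point 3:
  φ: degrees = first 2 digits = 58, minutes = 35.9259; 58 + 35.9259/60 = 58.5987650
  N ⇒ keep positive
  Longitude: degrees = first 3 digits = 155, minutes = 36.513; 155 + 36.513/60 = 155.6085500
  E ⇒ keep positive
Point 4:
  φ: degrees = first 2 digits = 86, minutes = 25.3331; 86 + 25.3331/60 = 86.4222183
  N → positive
  Longitude: degrees = first 3 digits = 112, minutes = 21.547; 112 + 21.547/60 = 112.3591167
  E → positive
Point 5:
  Latitude: split at 2 digits → 89° and 12.3284′; 89 + 12.3284/60 = 89.2054733
  hemisphere S, so the sign is −
  Lon: split at 3 digits → 009° and 34.455′; 9 + 34.455/60 = 9.5742500
  W ⇒ negate

1. -37.558243, -82.025904
2. 31.580617, -9.526303
3. 58.598765, 155.608550
4. 86.422218, 112.359117
5. -89.205473, -9.574250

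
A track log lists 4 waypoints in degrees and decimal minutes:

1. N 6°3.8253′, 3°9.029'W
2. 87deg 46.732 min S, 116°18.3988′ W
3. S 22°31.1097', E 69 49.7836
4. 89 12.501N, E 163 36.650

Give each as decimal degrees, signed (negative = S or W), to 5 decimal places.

1. 6.06376, -3.15048
2. -87.77887, -116.30665
3. -22.51850, 69.82973
4. 89.20835, 163.61083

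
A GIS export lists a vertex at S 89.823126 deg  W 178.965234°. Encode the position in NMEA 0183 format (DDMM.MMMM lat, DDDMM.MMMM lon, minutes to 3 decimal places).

Lat: minutes = (89.823126 − 89) × 60 = 49.38756
λ: minutes = (178.965234 − 178) × 60 = 57.91404

8949.388,S / 17857.914,W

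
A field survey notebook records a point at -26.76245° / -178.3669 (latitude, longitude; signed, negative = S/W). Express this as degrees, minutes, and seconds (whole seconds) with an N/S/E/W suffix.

26°45′45″ S, 178°22′1″ W

Latitude is negative → S; |value| = 26.762450
Latitude: 0.762450 × 60 = 45.74700′ → 45′, remainder × 60 = 44.82″
Longitude is negative → W; |value| = 178.366900
Longitude: 0.366900 × 60 = 22.01400′ → 22′, remainder × 60 = 0.84″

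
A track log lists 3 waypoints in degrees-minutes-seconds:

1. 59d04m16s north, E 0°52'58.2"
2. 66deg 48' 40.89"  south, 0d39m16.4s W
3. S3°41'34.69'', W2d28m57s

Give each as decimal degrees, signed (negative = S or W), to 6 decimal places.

1. 59.071111, 0.882833
2. -66.811358, -0.654556
3. -3.692969, -2.482500

Point 1:
  Lat: 59° + 4/60 + 16/3600 = 59 + 0.066667 + 0.004444 = 59.0711111
  N → positive
  λ: 0 + 52/60 + 58.2/3600 = 0.8828333
  E ⇒ keep positive
Point 2:
  φ: 66° + 48/60 + 40.89/3600 = 66 + 0.800000 + 0.011358 = 66.8113583
  S ⇒ negate
  Longitude: 0° + 39/60 + 16.4/3600 = 0 + 0.650000 + 0.004556 = 0.6545556
  W → negative
Point 3:
  Lat: 3 + 41/60 + 34.69/3600 = 3.6929694
  S ⇒ negate
  λ: 2 + 28/60 + 57/3600 = 2.4825000
  W → negative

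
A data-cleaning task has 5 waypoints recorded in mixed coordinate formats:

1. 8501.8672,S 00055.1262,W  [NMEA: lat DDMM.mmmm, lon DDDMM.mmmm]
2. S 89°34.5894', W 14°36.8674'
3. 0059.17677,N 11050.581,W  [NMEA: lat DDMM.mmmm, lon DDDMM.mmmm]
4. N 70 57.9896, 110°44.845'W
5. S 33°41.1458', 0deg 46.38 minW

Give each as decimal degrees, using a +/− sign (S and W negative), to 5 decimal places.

1. -85.03112, -0.91877
2. -89.57649, -14.61446
3. 0.98628, -110.84302
4. 70.96649, -110.74742
5. -33.68576, -0.77300

Point 1:
  Latitude: degrees = first 2 digits = 85, minutes = 1.8672; 85 + 1.8672/60 = 85.031120
  hemisphere S, so the sign is −
  Longitude: degrees = first 3 digits = 0, minutes = 55.1262; 0 + 55.1262/60 = 0.918770
  hemisphere W, so the sign is −
Point 2:
  φ: 89 + 34.5894/60 = 89.576490
  hemisphere S, so the sign is −
  Lon: 14 + 36.8674/60 = 14.614457
  hemisphere W, so the sign is −
Point 3:
  φ: degrees = first 2 digits = 0, minutes = 59.17677; 0 + 59.17677/60 = 0.986280
  N → positive
  Longitude: split at 3 digits → 110° and 50.581′; 110 + 50.581/60 = 110.843017
  W → negative
Point 4:
  φ: 70 + 57.9896/60 = 70.966493
  N → positive
  Longitude: 110 + 44.845/60 = 110.747417
  W → negative
Point 5:
  Lat: 41.1458′ = 0.685763°; total 33.685763
  hemisphere S, so the sign is −
  Longitude: 46.38′ = 0.773000°; total 0.773000
  W ⇒ negate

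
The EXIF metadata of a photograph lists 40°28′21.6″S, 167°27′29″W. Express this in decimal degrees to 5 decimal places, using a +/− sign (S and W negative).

Latitude: 40° + 28/60 + 21.6/3600 = 40 + 0.466667 + 0.006000 = 40.472667
hemisphere S, so the sign is −
Longitude: 167° + 27/60 + 29/3600 = 167 + 0.450000 + 0.008056 = 167.458056
W ⇒ negate

-40.47267, -167.45806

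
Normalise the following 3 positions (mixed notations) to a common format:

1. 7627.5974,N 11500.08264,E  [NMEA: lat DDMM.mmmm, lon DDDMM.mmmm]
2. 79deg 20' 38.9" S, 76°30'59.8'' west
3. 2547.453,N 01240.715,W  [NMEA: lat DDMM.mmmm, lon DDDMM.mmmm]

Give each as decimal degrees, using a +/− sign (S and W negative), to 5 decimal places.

1. 76.45996, 115.00138
2. -79.34414, -76.51661
3. 25.79088, -12.67858

Point 1:
  φ: split at 2 digits → 76° and 27.5974′; 76 + 27.5974/60 = 76.459957
  N ⇒ keep positive
  Lon: degrees = first 3 digits = 115, minutes = 0.08264; 115 + 0.08264/60 = 115.001377
  E ⇒ keep positive
Point 2:
  Lat: 79° + 20/60 + 38.9/3600 = 79 + 0.333333 + 0.010806 = 79.344139
  S ⇒ negate
  Lon: 76 + 30/60 + 59.8/3600 = 76.516611
  W ⇒ negate
Point 3:
  Latitude: split at 2 digits → 25° and 47.453′; 25 + 47.453/60 = 25.790883
  N → positive
  Lon: split at 3 digits → 012° and 40.715′; 12 + 40.715/60 = 12.678583
  W ⇒ negate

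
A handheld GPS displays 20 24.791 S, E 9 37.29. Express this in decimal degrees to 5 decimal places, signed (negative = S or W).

φ: 24.791′ = 0.413183°; total 20.413183
S ⇒ negate
Lon: 37.29′ = 0.621500°; total 9.621500
E ⇒ keep positive

-20.41318, 9.62150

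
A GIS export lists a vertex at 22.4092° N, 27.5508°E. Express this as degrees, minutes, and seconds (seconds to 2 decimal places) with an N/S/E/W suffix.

22°24′33.12″ N, 27°33′2.88″ E

Latitude: whole degrees 22; 24.55200′ → 24′ and 33.1200″
λ: 0.550800 × 60 = 33.04800′ → 33′, remainder × 60 = 2.8800″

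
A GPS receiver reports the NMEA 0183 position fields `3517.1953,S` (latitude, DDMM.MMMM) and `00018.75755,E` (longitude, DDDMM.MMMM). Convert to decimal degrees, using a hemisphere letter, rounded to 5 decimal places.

Lat: split at 2 digits → 35° and 17.1953′; 35 + 17.1953/60 = 35.286588
λ: degrees = first 3 digits = 0, minutes = 18.75755; 0 + 18.75755/60 = 0.312626

35.28659° S, 0.31263° E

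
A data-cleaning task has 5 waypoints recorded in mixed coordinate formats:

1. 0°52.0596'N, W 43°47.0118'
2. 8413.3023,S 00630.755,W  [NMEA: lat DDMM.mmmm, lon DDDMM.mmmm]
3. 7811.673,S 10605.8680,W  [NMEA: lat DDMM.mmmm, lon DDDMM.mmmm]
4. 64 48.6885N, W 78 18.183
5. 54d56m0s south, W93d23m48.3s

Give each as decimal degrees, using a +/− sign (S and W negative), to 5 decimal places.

Point 1:
  φ: 0 + 52.0596/60 = 0.867660
  N → positive
  λ: 47.0118′ = 0.783530°; total 43.783530
  W → negative
Point 2:
  φ: split at 2 digits → 84° and 13.3023′; 84 + 13.3023/60 = 84.221705
  S → negative
  λ: split at 3 digits → 006° and 30.755′; 6 + 30.755/60 = 6.512583
  hemisphere W, so the sign is −
Point 3:
  Latitude: split at 2 digits → 78° and 11.673′; 78 + 11.673/60 = 78.194550
  S ⇒ negate
  Longitude: split at 3 digits → 106° and 5.868′; 106 + 5.868/60 = 106.097800
  hemisphere W, so the sign is −
Point 4:
  Latitude: 64 + 48.6885/60 = 64.811475
  N ⇒ keep positive
  Lon: 78 + 18.183/60 = 78.303050
  hemisphere W, so the sign is −
Point 5:
  φ: 56′ + 0″ = 56.00000′; 54 + 56.00000/60 = 54.933333
  S → negative
  λ: 23′ + 48.3″ = 23.80500′; 93 + 23.80500/60 = 93.396750
  W → negative

1. 0.86766, -43.78353
2. -84.22171, -6.51258
3. -78.19455, -106.09780
4. 64.81148, -78.30305
5. -54.93333, -93.39675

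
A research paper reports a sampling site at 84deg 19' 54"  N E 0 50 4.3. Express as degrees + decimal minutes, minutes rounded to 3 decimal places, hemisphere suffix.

84° 19.900′ N, 0° 50.072′ E

Latitude: seconds/60 = 0.90000; minutes = 19 + 0.90000 = 19.90000
λ: 50 + 4.3/60 = 50.07167′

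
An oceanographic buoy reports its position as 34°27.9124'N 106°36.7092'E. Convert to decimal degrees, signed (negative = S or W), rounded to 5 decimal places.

34.46521, 106.61182

Lat: 34 + 27.9124/60 = 34.465207
N → positive
Lon: 36.7092′ = 0.611820°; total 106.611820
E → positive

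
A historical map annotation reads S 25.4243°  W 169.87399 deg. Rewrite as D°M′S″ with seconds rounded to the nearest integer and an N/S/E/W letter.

25°25′27″ S, 169°52′26″ W

Latitude: whole degrees 25; 25.45800′ → 25′ and 27.48″
Lon: 0.873990 × 60 = 52.43940′ → 52′, remainder × 60 = 26.36″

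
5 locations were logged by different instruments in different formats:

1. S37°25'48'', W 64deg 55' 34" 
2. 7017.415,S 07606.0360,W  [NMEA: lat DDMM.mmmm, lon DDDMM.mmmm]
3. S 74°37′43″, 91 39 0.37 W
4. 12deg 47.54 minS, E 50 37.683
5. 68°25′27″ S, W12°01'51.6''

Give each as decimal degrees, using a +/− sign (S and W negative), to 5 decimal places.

1. -37.43000, -64.92611
2. -70.29025, -76.10060
3. -74.62861, -91.65010
4. -12.79233, 50.62805
5. -68.42417, -12.03100

Point 1:
  φ: 37° + 25/60 + 48/3600 = 37 + 0.416667 + 0.013333 = 37.430000
  S ⇒ negate
  Lon: 64° + 55/60 + 34/3600 = 64 + 0.916667 + 0.009444 = 64.926111
  W ⇒ negate
Point 2:
  Lat: split at 2 digits → 70° and 17.415′; 70 + 17.415/60 = 70.290250
  hemisphere S, so the sign is −
  λ: degrees = first 3 digits = 76, minutes = 6.036; 76 + 6.036/60 = 76.100600
  W ⇒ negate
Point 3:
  Lat: 74 + 37/60 + 43/3600 = 74.628611
  S ⇒ negate
  λ: 91 + 39/60 + 0.37/3600 = 91.650103
  hemisphere W, so the sign is −
Point 4:
  Lat: 12 + 47.54/60 = 12.792333
  S → negative
  λ: 50 + 37.683/60 = 50.628050
  E → positive
Point 5:
  Lat: 68° + 25/60 + 27/3600 = 68 + 0.416667 + 0.007500 = 68.424167
  S → negative
  Lon: 12° + 1/60 + 51.6/3600 = 12 + 0.016667 + 0.014333 = 12.031000
  hemisphere W, so the sign is −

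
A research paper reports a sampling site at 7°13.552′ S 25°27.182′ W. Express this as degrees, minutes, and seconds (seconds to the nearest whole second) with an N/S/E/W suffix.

7°13′33″ S, 25°27′11″ W

Latitude: 13.55200′ → 13′ and 0.55200 × 60 = 33.12″
λ: fractional minutes 0.18200 × 60 = 10.92″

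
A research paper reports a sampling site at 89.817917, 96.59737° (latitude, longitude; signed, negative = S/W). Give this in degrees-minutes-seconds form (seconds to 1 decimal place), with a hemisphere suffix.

Lat: whole degrees 89; 49.07502′ → 49′ and 4.501″
Lon: 0.597370° → 35.84220′; 0.84220 × 60 = 50.532″

89°49′4.5″ N, 96°35′50.5″ E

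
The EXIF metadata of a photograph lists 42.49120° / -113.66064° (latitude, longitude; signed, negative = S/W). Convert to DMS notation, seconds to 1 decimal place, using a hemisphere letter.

Latitude: 0.491200° → 29.47200′; 0.47200 × 60 = 28.320″
Longitude is negative → W; |value| = 113.660640
Lon: whole degrees 113; 39.63840′ → 39′ and 38.304″

42°29′28.3″ N, 113°39′38.3″ W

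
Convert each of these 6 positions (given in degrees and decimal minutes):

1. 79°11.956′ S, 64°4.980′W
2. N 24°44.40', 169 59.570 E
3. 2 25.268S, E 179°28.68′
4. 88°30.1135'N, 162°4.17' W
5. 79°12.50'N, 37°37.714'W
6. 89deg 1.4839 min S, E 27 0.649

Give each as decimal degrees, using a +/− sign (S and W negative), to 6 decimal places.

1. -79.199267, -64.083000
2. 24.740000, 169.992833
3. -2.421133, 179.478000
4. 88.501892, -162.069500
5. 79.208333, -37.628567
6. -89.024732, 27.010817

Point 1:
  Latitude: 79 + 11.956/60 = 79.1992667
  S → negative
  λ: 64 + 4.98/60 = 64.0830000
  W → negative
Point 2:
  Latitude: 24 + 44.4/60 = 24.7400000
  N → positive
  Longitude: 59.57′ = 0.992833°; total 169.9928333
  E → positive
Point 3:
  φ: 2 + 25.268/60 = 2.4211333
  S → negative
  Lon: 179 + 28.68/60 = 179.4780000
  E → positive
Point 4:
  Latitude: 30.1135′ = 0.501892°; total 88.5018917
  N ⇒ keep positive
  Longitude: 4.17′ = 0.069500°; total 162.0695000
  W → negative
Point 5:
  Latitude: 12.5′ = 0.208333°; total 79.2083333
  N → positive
  λ: 37.714′ = 0.628567°; total 37.6285667
  W ⇒ negate
Point 6:
  φ: 1.4839′ = 0.024732°; total 89.0247317
  S → negative
  Lon: 0.649′ = 0.010817°; total 27.0108167
  E → positive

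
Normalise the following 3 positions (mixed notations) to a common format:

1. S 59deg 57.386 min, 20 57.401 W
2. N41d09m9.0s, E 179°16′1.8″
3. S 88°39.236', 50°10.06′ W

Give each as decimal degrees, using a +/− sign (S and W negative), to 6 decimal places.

1. -59.956433, -20.956683
2. 41.152500, 179.267167
3. -88.653933, -50.167667

Point 1:
  Lat: 57.386′ = 0.956433°; total 59.9564333
  hemisphere S, so the sign is −
  Lon: 20 + 57.401/60 = 20.9566833
  hemisphere W, so the sign is −
Point 2:
  φ: 9′ + 9″ = 9.15000′; 41 + 9.15000/60 = 41.1525000
  N ⇒ keep positive
  λ: 16′ + 1.8″ = 16.03000′; 179 + 16.03000/60 = 179.2671667
  E → positive
Point 3:
  φ: 88 + 39.236/60 = 88.6539333
  S → negative
  λ: 50 + 10.06/60 = 50.1676667
  W ⇒ negate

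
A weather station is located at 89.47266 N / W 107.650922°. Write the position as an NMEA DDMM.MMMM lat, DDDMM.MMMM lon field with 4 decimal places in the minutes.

Lat: minutes = (89.472660 − 89) × 60 = 28.359600
λ: 107° + 0.650922 × 60 = 107° 39.055320′

8928.3596,N / 10739.0553,W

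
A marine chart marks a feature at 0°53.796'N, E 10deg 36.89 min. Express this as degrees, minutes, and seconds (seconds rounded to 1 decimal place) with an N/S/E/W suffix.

Latitude: 53.79600′ → 53′ and 0.79600 × 60 = 47.760″
λ: fractional minutes 0.89000 × 60 = 53.400″

0°53′47.8″ N, 10°36′53.4″ E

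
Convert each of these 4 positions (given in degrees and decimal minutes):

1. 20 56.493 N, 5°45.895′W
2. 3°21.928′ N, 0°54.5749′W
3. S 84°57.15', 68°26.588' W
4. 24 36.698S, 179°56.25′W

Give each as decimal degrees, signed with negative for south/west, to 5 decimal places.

Point 1:
  Latitude: 56.493′ = 0.941550°; total 20.941550
  N → positive
  Longitude: 5 + 45.895/60 = 5.764917
  W ⇒ negate
Point 2:
  Lat: 3 + 21.928/60 = 3.365467
  N → positive
  λ: 0 + 54.5749/60 = 0.909582
  W ⇒ negate
Point 3:
  φ: 57.15′ = 0.952500°; total 84.952500
  S → negative
  λ: 68 + 26.588/60 = 68.443133
  W → negative
Point 4:
  Latitude: 24 + 36.698/60 = 24.611633
  S ⇒ negate
  Longitude: 56.25′ = 0.937500°; total 179.937500
  W ⇒ negate

1. 20.94155, -5.76492
2. 3.36547, -0.90958
3. -84.95250, -68.44313
4. -24.61163, -179.93750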